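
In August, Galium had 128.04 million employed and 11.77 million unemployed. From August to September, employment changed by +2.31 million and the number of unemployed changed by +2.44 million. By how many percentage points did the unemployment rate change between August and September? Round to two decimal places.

The unemployment rate changed by +1.41 percentage points.

August: labor force = 128.04 + 11.77 = 139.81; u = 11.77/139.81 = 8.42%.
September: labor force = 130.35 + 14.21 = 144.56; u = 14.21/144.56 = 9.83%.
Change = 9.83% − 8.42% = +1.41 pp.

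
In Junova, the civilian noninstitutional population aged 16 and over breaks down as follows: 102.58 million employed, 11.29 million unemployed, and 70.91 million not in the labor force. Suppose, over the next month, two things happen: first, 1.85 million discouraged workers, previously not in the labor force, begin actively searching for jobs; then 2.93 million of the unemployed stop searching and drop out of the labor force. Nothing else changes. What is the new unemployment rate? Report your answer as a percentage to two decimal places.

Initially, labor force = 102.58 + 11.29 = 113.87 million, so u = 11.29/113.87 = 9.91%.
After the first change, unemployed and labor force both rise by 1.85 → E = 102.58, U = 13.14, labor force = 115.72 million.
After the second change, unemployed and labor force both fall by 2.93 → E = 102.58, U = 10.21, labor force = 112.79 million.
New unemployment rate = 10.21 / 112.79 = 9.05%.

New unemployment rate ≈ 9.05%.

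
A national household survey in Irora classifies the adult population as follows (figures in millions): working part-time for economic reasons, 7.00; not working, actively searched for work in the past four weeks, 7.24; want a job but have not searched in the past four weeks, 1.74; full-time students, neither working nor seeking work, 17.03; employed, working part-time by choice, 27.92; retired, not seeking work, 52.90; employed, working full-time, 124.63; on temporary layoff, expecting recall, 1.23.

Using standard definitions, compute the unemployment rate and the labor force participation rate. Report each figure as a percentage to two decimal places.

Unemployment rate ≈ 5.04%; labor force participation rate ≈ 70.10%.

Employed = 7.00 + 27.92 + 124.63 = 159.55 million (anyone who worked, including part-time for economic reasons, counts as employed).
Unemployed = 7.24 + 1.23 = 8.47 million (jobless and actively searching, or on temporary layoff).
Labor force = 159.55 + 8.47 = 168.02 million.
Not in labor force = 1.74 + 17.03 + 52.90 = 71.67 million (those not working and not actively searching are outside the labor force — including those who want a job but have given up searching).
Civilian working-age population = 168.02 + 71.67 = 239.69 million.
Unemployment rate = 8.47 / 168.02 = 5.04%.
Labor force participation rate = 168.02 / 239.69 = 70.10%.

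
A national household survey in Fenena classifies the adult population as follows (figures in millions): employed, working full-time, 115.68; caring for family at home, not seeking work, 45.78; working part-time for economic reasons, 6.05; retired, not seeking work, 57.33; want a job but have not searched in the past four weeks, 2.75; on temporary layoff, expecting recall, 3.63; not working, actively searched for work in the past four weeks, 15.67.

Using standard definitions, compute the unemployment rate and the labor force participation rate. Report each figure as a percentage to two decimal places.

Unemployment rate ≈ 13.69%; labor force participation rate ≈ 57.12%.

Employed = 115.68 + 6.05 = 121.73 million (anyone who worked, including part-time for economic reasons, counts as employed).
Unemployed = 3.63 + 15.67 = 19.30 million (jobless and actively searching, or on temporary layoff).
Labor force = 121.73 + 19.30 = 141.03 million.
Not in labor force = 45.78 + 57.33 + 2.75 = 105.86 million (those not working and not actively searching are outside the labor force — including those who want a job but have given up searching).
Civilian working-age population = 141.03 + 105.86 = 246.89 million.
Unemployment rate = 19.30 / 141.03 = 13.69%.
Labor force participation rate = 141.03 / 246.89 = 57.12%.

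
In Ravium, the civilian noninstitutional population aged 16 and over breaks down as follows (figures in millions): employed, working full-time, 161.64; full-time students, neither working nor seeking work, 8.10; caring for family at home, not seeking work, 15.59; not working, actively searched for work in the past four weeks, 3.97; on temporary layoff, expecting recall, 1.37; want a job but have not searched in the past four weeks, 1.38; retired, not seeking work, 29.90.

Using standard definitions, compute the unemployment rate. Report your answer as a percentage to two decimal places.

Unemployment rate ≈ 3.20%.

Employed = 161.64 million.
Unemployed = 3.97 + 1.37 = 5.34 million (jobless and actively searching, or on temporary layoff).
Labor force = 161.64 + 5.34 = 166.98 million.
Unemployment rate = 5.34 / 166.98 = 3.20%.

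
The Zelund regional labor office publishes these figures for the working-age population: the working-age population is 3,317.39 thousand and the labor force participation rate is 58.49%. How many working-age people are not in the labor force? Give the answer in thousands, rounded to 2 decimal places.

Share not in the labor force = 1 − 0.5849 = 0.4151.
Not in labor force = 0.4151 × 3,317.39 ≈ 1,377.05 thousand.

About 1,377.05 thousand are not in the labor force.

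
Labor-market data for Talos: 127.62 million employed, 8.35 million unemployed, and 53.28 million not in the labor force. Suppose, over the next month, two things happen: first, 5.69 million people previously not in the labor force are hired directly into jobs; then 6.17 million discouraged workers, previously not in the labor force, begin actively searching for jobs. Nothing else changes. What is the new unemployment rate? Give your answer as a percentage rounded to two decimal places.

Initially, labor force = 127.62 + 8.35 = 135.97 million, so u = 8.35/135.97 = 6.14%.
After the first change, employed and labor force both rise by 5.69; unemployed unchanged → E = 133.31, U = 8.35, labor force = 141.66 million.
After the second change, unemployed and labor force both rise by 6.17 → E = 133.31, U = 14.52, labor force = 147.83 million.
New unemployment rate = 14.52 / 147.83 = 9.82%.

New unemployment rate ≈ 9.82%.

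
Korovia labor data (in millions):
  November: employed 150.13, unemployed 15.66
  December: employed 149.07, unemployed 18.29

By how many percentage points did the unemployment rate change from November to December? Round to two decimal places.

November: labor force = 150.13 + 15.66 = 165.79; u = 15.66/165.79 = 9.45%.
December: labor force = 149.07 + 18.29 = 167.36; u = 18.29/167.36 = 10.93%.
Change = 10.93% − 9.45% = +1.48 pp.

The unemployment rate changed by +1.48 percentage points.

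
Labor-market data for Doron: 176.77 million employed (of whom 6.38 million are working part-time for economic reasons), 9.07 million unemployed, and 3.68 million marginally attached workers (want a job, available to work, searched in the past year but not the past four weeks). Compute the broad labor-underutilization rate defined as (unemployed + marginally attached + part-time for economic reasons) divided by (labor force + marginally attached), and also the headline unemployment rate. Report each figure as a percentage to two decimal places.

Broad underutilization rate ≈ 10.09%; headline unemployment rate ≈ 4.88%.

Labor force = 176.77 + 9.07 = 185.84 million.
Numerator = 9.07 + 3.68 + 6.38 = 19.13 million.
Denominator = 185.84 + 3.68 = 189.52 million.
Broad rate = 19.13 / 189.52 = 10.09%.
Headline unemployment rate = 9.07 / 185.84 = 4.88%.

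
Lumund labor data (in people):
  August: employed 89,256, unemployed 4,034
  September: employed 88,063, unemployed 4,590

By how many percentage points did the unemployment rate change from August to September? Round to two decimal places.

August: labor force = 89,256 + 4,034 = 93,290; u = 4,034/93,290 = 4.32%.
September: labor force = 88,063 + 4,590 = 92,653; u = 4,590/92,653 = 4.95%.
Change = 4.95% − 4.32% = +0.63 pp.

The unemployment rate changed by +0.63 percentage points.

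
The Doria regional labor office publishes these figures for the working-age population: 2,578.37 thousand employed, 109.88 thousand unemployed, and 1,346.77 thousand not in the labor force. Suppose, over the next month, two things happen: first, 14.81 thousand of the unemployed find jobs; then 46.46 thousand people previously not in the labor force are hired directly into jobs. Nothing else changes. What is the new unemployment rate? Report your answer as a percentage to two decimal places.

Initially, labor force = 2,578.37 + 109.88 = 2,688.25 thousand, so u = 109.88/2,688.25 = 4.09%.
After the first change, unemployed falls and employed rises by 14.81; labor force unchanged → E = 2,593.18, U = 95.07, labor force = 2,688.25 thousand.
After the second change, employed and labor force both rise by 46.46; unemployed unchanged → E = 2,639.64, U = 95.07, labor force = 2,734.71 thousand.
New unemployment rate = 95.07 / 2,734.71 = 3.48%.

New unemployment rate ≈ 3.48%.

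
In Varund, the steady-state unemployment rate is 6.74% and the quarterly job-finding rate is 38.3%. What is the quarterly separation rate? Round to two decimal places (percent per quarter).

From u* = s/(s+f): s = u·f/(1−u).
s = 0.0674 × 38.3 / (1 − 0.0674) = 2.5814 / 0.9326 ≈ 2.77% per quarter.

Separation rate ≈ 2.77% per quarter.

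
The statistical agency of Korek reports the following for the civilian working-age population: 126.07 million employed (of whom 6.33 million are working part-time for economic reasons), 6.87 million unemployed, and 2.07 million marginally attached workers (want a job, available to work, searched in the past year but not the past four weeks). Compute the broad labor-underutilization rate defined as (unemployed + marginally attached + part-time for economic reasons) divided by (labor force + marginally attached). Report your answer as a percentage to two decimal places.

Broad underutilization rate ≈ 11.31%.

Labor force = 126.07 + 6.87 = 132.94 million.
Numerator = 6.87 + 2.07 + 6.33 = 15.27 million.
Denominator = 132.94 + 2.07 = 135.01 million.
Broad rate = 15.27 / 135.01 = 11.31%.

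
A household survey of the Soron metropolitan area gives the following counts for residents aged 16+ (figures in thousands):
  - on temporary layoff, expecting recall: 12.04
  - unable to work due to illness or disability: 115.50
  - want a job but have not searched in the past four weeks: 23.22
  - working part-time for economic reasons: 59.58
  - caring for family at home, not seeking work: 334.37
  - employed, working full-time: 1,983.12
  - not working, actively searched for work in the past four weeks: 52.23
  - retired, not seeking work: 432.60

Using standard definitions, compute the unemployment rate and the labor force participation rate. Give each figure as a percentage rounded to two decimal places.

Unemployment rate ≈ 3.05%; labor force participation rate ≈ 69.94%.

Employed = 59.58 + 1,983.12 = 2,042.70 thousand (anyone who worked, including part-time for economic reasons, counts as employed).
Unemployed = 12.04 + 52.23 = 64.27 thousand (jobless and actively searching, or on temporary layoff).
Labor force = 2,042.70 + 64.27 = 2,106.97 thousand.
Not in labor force = 115.50 + 23.22 + 334.37 + 432.60 = 905.69 thousand (those not working and not actively searching are outside the labor force — including those who want a job but have given up searching).
Civilian working-age population = 2,106.97 + 905.69 = 3,012.66 thousand.
Unemployment rate = 64.27 / 2,106.97 = 3.05%.
Labor force participation rate = 2,106.97 / 3,012.66 = 69.94%.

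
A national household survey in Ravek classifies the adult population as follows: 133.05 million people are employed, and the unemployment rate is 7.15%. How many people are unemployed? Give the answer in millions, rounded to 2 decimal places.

About 10.25 million are unemployed.

Let U be the number unemployed. The labor force is E + U, and U/(E+U) = 0.0715.
So U = 0.0715 × 133.05 / (1 − 0.0715) = 9.5131 / 0.9285 ≈ 10.25 million.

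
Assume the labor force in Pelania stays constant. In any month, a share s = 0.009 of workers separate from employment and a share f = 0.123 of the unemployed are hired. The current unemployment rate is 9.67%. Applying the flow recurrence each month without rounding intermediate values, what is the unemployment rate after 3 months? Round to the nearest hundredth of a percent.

Unemployment rate after three months ≈ 8.68%.

With a fixed labor force, u_{t+1} = u_t + s·(1−u_t) − f·u_t = u_t·(1−s−f) + s.
Here 1−s−f = 0.868 and s = 0.009.
u_1 = 0.096700 × 0.868 + 0.009 = 0.092936.
u_2 = 0.092936 × 0.868 + 0.009 = 0.089668.
u_3 = 0.089668 × 0.868 + 0.009 = 0.086832.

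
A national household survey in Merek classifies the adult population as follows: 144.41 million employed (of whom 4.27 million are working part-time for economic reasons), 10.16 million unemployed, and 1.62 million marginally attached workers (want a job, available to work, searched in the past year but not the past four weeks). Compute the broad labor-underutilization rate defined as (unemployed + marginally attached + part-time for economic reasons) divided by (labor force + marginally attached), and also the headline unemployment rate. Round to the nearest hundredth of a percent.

Labor force = 144.41 + 10.16 = 154.57 million.
Numerator = 10.16 + 1.62 + 4.27 = 16.05 million.
Denominator = 154.57 + 1.62 = 156.19 million.
Broad rate = 16.05 / 156.19 = 10.28%.
Headline unemployment rate = 10.16 / 154.57 = 6.57%.

Broad underutilization rate ≈ 10.28%; headline unemployment rate ≈ 6.57%.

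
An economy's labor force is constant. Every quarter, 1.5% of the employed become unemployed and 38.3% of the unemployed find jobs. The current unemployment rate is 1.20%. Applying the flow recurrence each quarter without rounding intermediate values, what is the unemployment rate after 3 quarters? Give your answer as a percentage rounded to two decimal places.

With a fixed labor force, u_{t+1} = u_t + s·(1−u_t) − f·u_t = u_t·(1−s−f) + s.
Here 1−s−f = 0.602 and s = 0.015.
u_1 = 0.012000 × 0.602 + 0.015 = 0.022224.
u_2 = 0.022224 × 0.602 + 0.015 = 0.028379.
u_3 = 0.028379 × 0.602 + 0.015 = 0.032084.

Unemployment rate after three quarters ≈ 3.21%.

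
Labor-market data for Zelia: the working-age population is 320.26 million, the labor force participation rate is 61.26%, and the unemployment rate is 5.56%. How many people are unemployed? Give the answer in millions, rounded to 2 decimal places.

Labor force = 0.6126 × 320.26 = 196.19 million.
Unemployed = 0.0556 × 196.19 ≈ 10.91 million.

About 10.91 million are unemployed.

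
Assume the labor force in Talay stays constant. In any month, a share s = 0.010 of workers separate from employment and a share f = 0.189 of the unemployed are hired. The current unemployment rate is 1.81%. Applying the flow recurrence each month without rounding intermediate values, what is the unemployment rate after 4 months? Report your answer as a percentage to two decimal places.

Unemployment rate after four months ≈ 3.70%.

With a fixed labor force, u_{t+1} = u_t + s·(1−u_t) − f·u_t = u_t·(1−s−f) + s.
Here 1−s−f = 0.801 and s = 0.010.
u_1 = 0.018100 × 0.801 + 0.010 = 0.024498.
u_2 = 0.024498 × 0.801 + 0.010 = 0.029623.
u_3 = 0.029623 × 0.801 + 0.010 = 0.033728.
u_4 = 0.033728 × 0.801 + 0.010 = 0.037016.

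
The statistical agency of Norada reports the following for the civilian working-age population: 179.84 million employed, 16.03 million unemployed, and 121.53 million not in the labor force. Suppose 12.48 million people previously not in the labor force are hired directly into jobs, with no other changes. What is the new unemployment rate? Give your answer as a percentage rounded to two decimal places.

New unemployment rate ≈ 7.69%.

Initially, labor force = 179.84 + 16.03 = 195.87 million, so u = 16.03/195.87 = 8.18%.
After the change, employed and labor force both rise by 12.48; unemployed unchanged → E = 192.32, U = 16.03, labor force = 208.35 million.
New unemployment rate = 16.03 / 208.35 = 7.69%.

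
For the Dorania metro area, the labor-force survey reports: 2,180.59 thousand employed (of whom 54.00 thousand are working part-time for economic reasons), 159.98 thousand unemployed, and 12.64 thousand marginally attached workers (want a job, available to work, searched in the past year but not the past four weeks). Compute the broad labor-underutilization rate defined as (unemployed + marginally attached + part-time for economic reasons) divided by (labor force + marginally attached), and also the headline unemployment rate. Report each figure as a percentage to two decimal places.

Broad underutilization rate ≈ 9.63%; headline unemployment rate ≈ 6.84%.

Labor force = 2,180.59 + 159.98 = 2,340.57 thousand.
Numerator = 159.98 + 12.64 + 54.00 = 226.62 thousand.
Denominator = 2,340.57 + 12.64 = 2,353.21 thousand.
Broad rate = 226.62 / 2,353.21 = 9.63%.
Headline unemployment rate = 159.98 / 2,340.57 = 6.84%.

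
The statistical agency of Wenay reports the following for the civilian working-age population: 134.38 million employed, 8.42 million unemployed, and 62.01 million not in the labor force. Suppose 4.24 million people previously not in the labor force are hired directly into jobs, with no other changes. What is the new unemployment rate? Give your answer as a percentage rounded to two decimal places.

New unemployment rate ≈ 5.73%.

Initially, labor force = 134.38 + 8.42 = 142.80 million, so u = 8.42/142.80 = 5.90%.
After the change, employed and labor force both rise by 4.24; unemployed unchanged → E = 138.62, U = 8.42, labor force = 147.04 million.
New unemployment rate = 8.42 / 147.04 = 5.73%.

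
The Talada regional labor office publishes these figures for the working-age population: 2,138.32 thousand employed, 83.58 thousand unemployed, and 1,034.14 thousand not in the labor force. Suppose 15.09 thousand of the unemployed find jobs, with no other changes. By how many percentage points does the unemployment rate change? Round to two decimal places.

Initially, labor force = 2,138.32 + 83.58 = 2,221.90 thousand, so u = 83.58/2,221.90 = 3.76%.
After the change, unemployed falls and employed rises by 15.09; labor force unchanged → E = 2,153.41, U = 68.49, labor force = 2,221.90 thousand.
New unemployment rate = 68.49 / 2,221.90 = 3.08%.
Change = 3.08% − 3.76% = −0.68 percentage points.

The unemployment rate changes by −0.68 percentage points.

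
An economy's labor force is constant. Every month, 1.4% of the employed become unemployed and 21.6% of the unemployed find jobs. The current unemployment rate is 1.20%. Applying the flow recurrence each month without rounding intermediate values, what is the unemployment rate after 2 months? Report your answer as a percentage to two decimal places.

With a fixed labor force, u_{t+1} = u_t + s·(1−u_t) − f·u_t = u_t·(1−s−f) + s.
Here 1−s−f = 0.770 and s = 0.014.
u_1 = 0.012000 × 0.770 + 0.014 = 0.023240.
u_2 = 0.023240 × 0.770 + 0.014 = 0.031895.

Unemployment rate after two months ≈ 3.19%.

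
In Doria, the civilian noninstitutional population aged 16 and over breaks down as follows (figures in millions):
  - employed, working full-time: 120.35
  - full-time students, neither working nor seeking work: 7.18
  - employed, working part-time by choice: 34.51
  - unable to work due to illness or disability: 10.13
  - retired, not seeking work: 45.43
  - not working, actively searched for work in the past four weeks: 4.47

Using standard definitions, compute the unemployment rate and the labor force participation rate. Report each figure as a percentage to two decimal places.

Unemployment rate ≈ 2.81%; labor force participation rate ≈ 71.75%.

Employed = 120.35 + 34.51 = 154.86 million.
Unemployed = 4.47 million.
Labor force = 154.86 + 4.47 = 159.33 million.
Not in labor force = 7.18 + 10.13 + 45.43 = 62.74 million (those not working and not actively searching are outside the labor force).
Civilian working-age population = 159.33 + 62.74 = 222.07 million.
Unemployment rate = 4.47 / 159.33 = 2.81%.
Labor force participation rate = 159.33 / 222.07 = 71.75%.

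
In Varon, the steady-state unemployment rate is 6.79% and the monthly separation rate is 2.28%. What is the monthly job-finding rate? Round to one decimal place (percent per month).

Job-finding rate ≈ 31.3% per month.

From u* = s/(s+f): f = s·(1−u)/u.
f = 2.28 × (1 − 0.0679) / 0.0679 = 2.1252 / 0.0679 ≈ 31.3% per month.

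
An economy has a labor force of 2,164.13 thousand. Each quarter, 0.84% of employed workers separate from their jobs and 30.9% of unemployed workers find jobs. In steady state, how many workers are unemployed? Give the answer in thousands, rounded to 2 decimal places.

About 57.27 thousand are unemployed in steady state.

Steady-state unemployment rate u* = s/(s+f) = 0.84/(0.84+30.9) = 0.026465.
Unemployed = u* × labor force = 0.026465 × 2,164.13 ≈ 57.27 thousand.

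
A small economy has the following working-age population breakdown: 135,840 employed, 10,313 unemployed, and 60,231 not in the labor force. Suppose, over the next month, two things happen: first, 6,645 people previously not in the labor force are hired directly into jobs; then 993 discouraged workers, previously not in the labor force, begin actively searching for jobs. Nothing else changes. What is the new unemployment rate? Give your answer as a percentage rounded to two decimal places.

New unemployment rate ≈ 7.35%.

Initially, labor force = 135,840 + 10,313 = 146,153, so u = 10,313/146,153 = 7.06%.
After the first change, employed and labor force both rise by 6,645; unemployed unchanged → E = 142,485, U = 10,313, labor force = 152,798.
After the second change, unemployed and labor force both rise by 993 → E = 142,485, U = 11,306, labor force = 153,791.
New unemployment rate = 11,306 / 153,791 = 7.35%.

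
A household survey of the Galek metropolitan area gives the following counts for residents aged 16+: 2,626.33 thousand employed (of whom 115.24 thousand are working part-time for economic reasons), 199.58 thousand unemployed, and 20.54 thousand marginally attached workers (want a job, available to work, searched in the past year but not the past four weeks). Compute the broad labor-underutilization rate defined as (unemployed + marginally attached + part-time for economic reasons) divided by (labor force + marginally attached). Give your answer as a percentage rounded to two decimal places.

Broad underutilization rate ≈ 11.78%.

Labor force = 2,626.33 + 199.58 = 2,825.91 thousand.
Numerator = 199.58 + 20.54 + 115.24 = 335.36 thousand.
Denominator = 2,825.91 + 20.54 = 2,846.45 thousand.
Broad rate = 335.36 / 2,846.45 = 11.78%.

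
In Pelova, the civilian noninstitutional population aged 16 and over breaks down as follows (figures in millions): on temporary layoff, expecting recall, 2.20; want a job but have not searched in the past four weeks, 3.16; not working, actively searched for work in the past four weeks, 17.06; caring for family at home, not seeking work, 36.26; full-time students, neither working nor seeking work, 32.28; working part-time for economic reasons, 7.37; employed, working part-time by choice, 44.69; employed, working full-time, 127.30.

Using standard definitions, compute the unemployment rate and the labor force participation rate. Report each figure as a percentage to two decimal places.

Employed = 7.37 + 44.69 + 127.30 = 179.36 million (anyone who worked, including part-time for economic reasons, counts as employed).
Unemployed = 2.20 + 17.06 = 19.26 million (jobless and actively searching, or on temporary layoff).
Labor force = 179.36 + 19.26 = 198.62 million.
Not in labor force = 3.16 + 36.26 + 32.28 = 71.70 million (those not working and not actively searching are outside the labor force — including those who want a job but have given up searching).
Civilian working-age population = 198.62 + 71.70 = 270.32 million.
Unemployment rate = 19.26 / 198.62 = 9.70%.
Labor force participation rate = 198.62 / 270.32 = 73.48%.

Unemployment rate ≈ 9.70%; labor force participation rate ≈ 73.48%.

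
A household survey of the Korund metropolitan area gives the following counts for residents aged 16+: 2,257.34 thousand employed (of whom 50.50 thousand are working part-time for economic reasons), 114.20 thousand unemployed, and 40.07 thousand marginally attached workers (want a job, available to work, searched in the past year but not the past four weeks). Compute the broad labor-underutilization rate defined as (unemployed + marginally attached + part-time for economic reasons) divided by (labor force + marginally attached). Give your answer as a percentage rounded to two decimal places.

Labor force = 2,257.34 + 114.20 = 2,371.54 thousand.
Numerator = 114.20 + 40.07 + 50.50 = 204.77 thousand.
Denominator = 2,371.54 + 40.07 = 2,411.61 thousand.
Broad rate = 204.77 / 2,411.61 = 8.49%.

Broad underutilization rate ≈ 8.49%.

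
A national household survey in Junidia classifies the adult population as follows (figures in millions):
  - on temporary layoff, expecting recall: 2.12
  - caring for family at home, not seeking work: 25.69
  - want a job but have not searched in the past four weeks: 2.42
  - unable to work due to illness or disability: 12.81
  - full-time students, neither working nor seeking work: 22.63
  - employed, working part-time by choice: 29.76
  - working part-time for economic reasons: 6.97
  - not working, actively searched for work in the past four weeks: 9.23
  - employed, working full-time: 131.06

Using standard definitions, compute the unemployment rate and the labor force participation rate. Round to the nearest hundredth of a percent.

Unemployment rate ≈ 6.34%; labor force participation rate ≈ 73.81%.

Employed = 29.76 + 6.97 + 131.06 = 167.79 million (anyone who worked, including part-time for economic reasons, counts as employed).
Unemployed = 2.12 + 9.23 = 11.35 million (jobless and actively searching, or on temporary layoff).
Labor force = 167.79 + 11.35 = 179.14 million.
Not in labor force = 25.69 + 2.42 + 12.81 + 22.63 = 63.55 million (those not working and not actively searching are outside the labor force — including those who want a job but have given up searching).
Civilian working-age population = 179.14 + 63.55 = 242.69 million.
Unemployment rate = 11.35 / 179.14 = 6.34%.
Labor force participation rate = 179.14 / 242.69 = 73.81%.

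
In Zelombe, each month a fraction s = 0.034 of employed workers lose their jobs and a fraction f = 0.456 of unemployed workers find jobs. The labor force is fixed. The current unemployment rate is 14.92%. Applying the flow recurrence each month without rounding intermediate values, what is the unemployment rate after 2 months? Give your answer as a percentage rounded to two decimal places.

Unemployment rate after two months ≈ 9.01%.

With a fixed labor force, u_{t+1} = u_t + s·(1−u_t) − f·u_t = u_t·(1−s−f) + s.
Here 1−s−f = 0.510 and s = 0.034.
u_1 = 0.149200 × 0.510 + 0.034 = 0.110092.
u_2 = 0.110092 × 0.510 + 0.034 = 0.090147.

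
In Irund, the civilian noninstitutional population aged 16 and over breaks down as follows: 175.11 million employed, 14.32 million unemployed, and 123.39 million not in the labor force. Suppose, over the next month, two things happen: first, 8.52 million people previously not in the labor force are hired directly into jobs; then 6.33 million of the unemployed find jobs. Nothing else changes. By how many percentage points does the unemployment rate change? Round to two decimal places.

Initially, labor force = 175.11 + 14.32 = 189.43 million, so u = 14.32/189.43 = 7.56%.
After the first change, employed and labor force both rise by 8.52; unemployed unchanged → E = 183.63, U = 14.32, labor force = 197.95 million.
After the second change, unemployed falls and employed rises by 6.33; labor force unchanged → E = 189.96, U = 7.99, labor force = 197.95 million.
New unemployment rate = 7.99 / 197.95 = 4.04%.
Change = 4.04% − 7.56% = −3.52 percentage points.

The unemployment rate changes by −3.52 percentage points.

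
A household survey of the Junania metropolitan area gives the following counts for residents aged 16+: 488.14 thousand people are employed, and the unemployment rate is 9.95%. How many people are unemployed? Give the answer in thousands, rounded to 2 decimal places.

About 53.94 thousand are unemployed.

Let U be the number unemployed. The labor force is E + U, and U/(E+U) = 0.0995.
So U = 0.0995 × 488.14 / (1 − 0.0995) = 48.5699 / 0.9005 ≈ 53.94 thousand.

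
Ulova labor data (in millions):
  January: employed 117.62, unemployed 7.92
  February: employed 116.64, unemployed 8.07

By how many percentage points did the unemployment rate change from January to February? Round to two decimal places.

The unemployment rate changed by +0.16 percentage points.

January: labor force = 117.62 + 7.92 = 125.54; u = 7.92/125.54 = 6.31%.
February: labor force = 116.64 + 8.07 = 124.71; u = 8.07/124.71 = 6.47%.
Change = 6.47% − 6.31% = +0.16 pp.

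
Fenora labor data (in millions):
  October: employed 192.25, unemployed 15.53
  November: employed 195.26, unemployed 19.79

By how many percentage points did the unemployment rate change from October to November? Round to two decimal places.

The unemployment rate changed by +1.73 percentage points.

October: labor force = 192.25 + 15.53 = 207.78; u = 15.53/207.78 = 7.47%.
November: labor force = 195.26 + 19.79 = 215.05; u = 19.79/215.05 = 9.20%.
Change = 9.20% − 7.47% = +1.73 pp.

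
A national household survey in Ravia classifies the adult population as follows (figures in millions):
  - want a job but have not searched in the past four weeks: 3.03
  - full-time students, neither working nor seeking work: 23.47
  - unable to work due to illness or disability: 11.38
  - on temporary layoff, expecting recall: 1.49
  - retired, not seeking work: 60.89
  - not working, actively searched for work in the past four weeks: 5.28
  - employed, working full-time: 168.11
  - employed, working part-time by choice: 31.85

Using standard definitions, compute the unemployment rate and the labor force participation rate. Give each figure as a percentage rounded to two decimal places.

Unemployment rate ≈ 3.27%; labor force participation rate ≈ 67.67%.

Employed = 168.11 + 31.85 = 199.96 million.
Unemployed = 1.49 + 5.28 = 6.77 million (jobless and actively searching, or on temporary layoff).
Labor force = 199.96 + 6.77 = 206.73 million.
Not in labor force = 3.03 + 23.47 + 11.38 + 60.89 = 98.77 million (those not working and not actively searching are outside the labor force — including those who want a job but have given up searching).
Civilian working-age population = 206.73 + 98.77 = 305.50 million.
Unemployment rate = 6.77 / 206.73 = 3.27%.
Labor force participation rate = 206.73 / 305.50 = 67.67%.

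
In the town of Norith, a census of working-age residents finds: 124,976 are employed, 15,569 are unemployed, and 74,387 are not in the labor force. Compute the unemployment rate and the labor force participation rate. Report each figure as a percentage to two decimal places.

Unemployment rate ≈ 11.08%; labor force participation rate ≈ 65.39%.

Labor force = employed + unemployed = 124,976 + 15,569 = 140,545.
Working-age population = 140,545 + 74,387 = 214,932.
Unemployment rate = 15,569 / 140,545 = 11.08%.
Labor force participation rate = 140,545 / 214,932 = 65.39%.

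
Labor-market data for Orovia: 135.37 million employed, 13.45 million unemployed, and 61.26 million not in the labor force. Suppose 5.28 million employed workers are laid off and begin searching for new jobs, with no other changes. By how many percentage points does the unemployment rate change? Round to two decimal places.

Initially, labor force = 135.37 + 13.45 = 148.82 million, so u = 13.45/148.82 = 9.04%.
After the change, employed falls and unemployed rises by 5.28; labor force unchanged → E = 130.09, U = 18.73, labor force = 148.82 million.
New unemployment rate = 18.73 / 148.82 = 12.59%.
Change = 12.59% − 9.04% = +3.55 percentage points.

The unemployment rate changes by +3.55 percentage points.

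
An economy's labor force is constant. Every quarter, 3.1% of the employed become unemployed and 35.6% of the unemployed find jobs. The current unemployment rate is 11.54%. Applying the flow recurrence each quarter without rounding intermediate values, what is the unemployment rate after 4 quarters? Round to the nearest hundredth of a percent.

With a fixed labor force, u_{t+1} = u_t + s·(1−u_t) − f·u_t = u_t·(1−s−f) + s.
Here 1−s−f = 0.613 and s = 0.031.
u_1 = 0.115400 × 0.613 + 0.031 = 0.101740.
u_2 = 0.101740 × 0.613 + 0.031 = 0.093367.
u_3 = 0.093367 × 0.613 + 0.031 = 0.088234.
u_4 = 0.088234 × 0.613 + 0.031 = 0.085087.

Unemployment rate after four quarters ≈ 8.51%.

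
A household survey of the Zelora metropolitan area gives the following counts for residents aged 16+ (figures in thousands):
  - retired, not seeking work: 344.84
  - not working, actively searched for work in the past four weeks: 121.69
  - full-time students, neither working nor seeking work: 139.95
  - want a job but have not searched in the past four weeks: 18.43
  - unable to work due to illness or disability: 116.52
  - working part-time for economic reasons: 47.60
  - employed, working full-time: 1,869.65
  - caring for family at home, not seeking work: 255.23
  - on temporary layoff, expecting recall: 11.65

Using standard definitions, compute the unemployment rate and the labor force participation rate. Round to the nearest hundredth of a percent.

Unemployment rate ≈ 6.50%; labor force participation rate ≈ 70.09%.

Employed = 47.60 + 1,869.65 = 1,917.25 thousand (anyone who worked, including part-time for economic reasons, counts as employed).
Unemployed = 121.69 + 11.65 = 133.34 thousand (jobless and actively searching, or on temporary layoff).
Labor force = 1,917.25 + 133.34 = 2,050.59 thousand.
Not in labor force = 344.84 + 139.95 + 18.43 + 116.52 + 255.23 = 874.97 thousand (those not working and not actively searching are outside the labor force — including those who want a job but have given up searching).
Civilian working-age population = 2,050.59 + 874.97 = 2,925.56 thousand.
Unemployment rate = 133.34 / 2,050.59 = 6.50%.
Labor force participation rate = 2,050.59 / 2,925.56 = 70.09%.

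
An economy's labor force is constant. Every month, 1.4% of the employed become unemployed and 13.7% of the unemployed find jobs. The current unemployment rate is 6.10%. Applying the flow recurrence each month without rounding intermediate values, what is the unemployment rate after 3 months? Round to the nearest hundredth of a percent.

Unemployment rate after three months ≈ 7.33%.

With a fixed labor force, u_{t+1} = u_t + s·(1−u_t) − f·u_t = u_t·(1−s−f) + s.
Here 1−s−f = 0.849 and s = 0.014.
u_1 = 0.061000 × 0.849 + 0.014 = 0.065789.
u_2 = 0.065789 × 0.849 + 0.014 = 0.069855.
u_3 = 0.069855 × 0.849 + 0.014 = 0.073307.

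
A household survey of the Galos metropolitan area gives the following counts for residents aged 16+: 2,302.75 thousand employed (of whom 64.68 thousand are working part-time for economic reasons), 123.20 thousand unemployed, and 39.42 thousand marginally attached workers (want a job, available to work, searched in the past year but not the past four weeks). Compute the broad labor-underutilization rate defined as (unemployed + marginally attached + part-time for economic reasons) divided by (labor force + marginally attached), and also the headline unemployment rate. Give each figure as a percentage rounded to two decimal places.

Broad underutilization rate ≈ 9.22%; headline unemployment rate ≈ 5.08%.

Labor force = 2,302.75 + 123.20 = 2,425.95 thousand.
Numerator = 123.20 + 39.42 + 64.68 = 227.30 thousand.
Denominator = 2,425.95 + 39.42 = 2,465.37 thousand.
Broad rate = 227.30 / 2,465.37 = 9.22%.
Headline unemployment rate = 123.20 / 2,425.95 = 5.08%.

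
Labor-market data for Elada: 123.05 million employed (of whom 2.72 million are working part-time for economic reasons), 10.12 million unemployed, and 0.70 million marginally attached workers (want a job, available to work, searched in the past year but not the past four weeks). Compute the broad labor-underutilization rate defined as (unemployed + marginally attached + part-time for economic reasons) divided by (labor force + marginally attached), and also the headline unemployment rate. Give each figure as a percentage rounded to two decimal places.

Broad underutilization rate ≈ 10.11%; headline unemployment rate ≈ 7.60%.

Labor force = 123.05 + 10.12 = 133.17 million.
Numerator = 10.12 + 0.70 + 2.72 = 13.54 million.
Denominator = 133.17 + 0.70 = 133.87 million.
Broad rate = 13.54 / 133.87 = 10.11%.
Headline unemployment rate = 10.12 / 133.17 = 7.60%.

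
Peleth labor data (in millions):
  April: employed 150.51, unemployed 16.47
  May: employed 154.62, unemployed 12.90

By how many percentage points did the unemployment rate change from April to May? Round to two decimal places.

The unemployment rate changed by −2.16 percentage points.

April: labor force = 150.51 + 16.47 = 166.98; u = 16.47/166.98 = 9.86%.
May: labor force = 154.62 + 12.90 = 167.52; u = 12.90/167.52 = 7.70%.
Change = 7.70% − 9.86% = −2.16 pp.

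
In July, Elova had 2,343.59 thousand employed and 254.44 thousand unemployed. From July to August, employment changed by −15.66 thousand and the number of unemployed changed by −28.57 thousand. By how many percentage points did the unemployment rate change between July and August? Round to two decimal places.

July: labor force = 2,343.59 + 254.44 = 2,598.03; u = 254.44/2,598.03 = 9.79%.
August: labor force = 2,327.93 + 225.87 = 2,553.80; u = 225.87/2,553.80 = 8.84%.
Change = 8.84% − 9.79% = −0.95 pp.

The unemployment rate changed by −0.95 percentage points.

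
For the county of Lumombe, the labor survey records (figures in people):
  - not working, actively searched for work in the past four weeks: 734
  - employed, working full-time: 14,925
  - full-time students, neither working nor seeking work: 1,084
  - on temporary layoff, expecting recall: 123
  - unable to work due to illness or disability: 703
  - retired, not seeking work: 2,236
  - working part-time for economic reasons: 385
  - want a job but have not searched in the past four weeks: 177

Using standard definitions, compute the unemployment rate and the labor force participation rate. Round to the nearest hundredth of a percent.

Unemployment rate ≈ 5.30%; labor force participation rate ≈ 79.38%.

Employed = 14,925 + 385 = 15,310 (anyone who worked, including part-time for economic reasons, counts as employed).
Unemployed = 734 + 123 = 857 (jobless and actively searching, or on temporary layoff).
Labor force = 15,310 + 857 = 16,167.
Not in labor force = 1,084 + 703 + 2,236 + 177 = 4,200 (those not working and not actively searching are outside the labor force — including those who want a job but have given up searching).
Civilian working-age population = 16,167 + 4,200 = 20,367.
Unemployment rate = 857 / 16,167 = 5.30%.
Labor force participation rate = 16,167 / 20,367 = 79.38%.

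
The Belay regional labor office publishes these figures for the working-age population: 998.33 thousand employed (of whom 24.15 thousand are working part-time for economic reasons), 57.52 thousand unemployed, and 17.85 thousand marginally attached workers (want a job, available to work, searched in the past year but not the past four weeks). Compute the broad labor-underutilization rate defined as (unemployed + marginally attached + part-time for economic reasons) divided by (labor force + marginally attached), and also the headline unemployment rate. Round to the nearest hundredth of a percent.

Broad underutilization rate ≈ 9.27%; headline unemployment rate ≈ 5.45%.

Labor force = 998.33 + 57.52 = 1,055.85 thousand.
Numerator = 57.52 + 17.85 + 24.15 = 99.52 thousand.
Denominator = 1,055.85 + 17.85 = 1,073.70 thousand.
Broad rate = 99.52 / 1,073.70 = 9.27%.
Headline unemployment rate = 57.52 / 1,055.85 = 5.45%.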